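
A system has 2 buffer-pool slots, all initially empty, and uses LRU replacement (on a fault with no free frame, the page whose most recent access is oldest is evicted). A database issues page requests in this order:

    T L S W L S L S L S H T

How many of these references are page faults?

T: fault, frames (T)
L: fault, frames (T L)
S: fault, evict T, frames (L S)
W: fault, evict L, frames (S W)
L: fault, evict S, frames (W L)
S: fault, evict W, frames (L S)
L: hit
S: hit
L: hit
S: hit
H: fault, evict L, frames (S H)
T: fault, evict S, frames (H T)
Page faults: 8.

8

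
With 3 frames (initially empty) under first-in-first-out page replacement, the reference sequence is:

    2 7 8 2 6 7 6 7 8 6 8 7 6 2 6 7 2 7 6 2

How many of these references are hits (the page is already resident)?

2 -> fault, frames [2]
7 -> fault, frames [2, 7]
8 -> fault, frames [2, 7, 8]
2 -> hit
6 -> fault, evict 2, frames [7, 8, 6]
7 -> hit
6 -> hit
7 -> hit
8 -> hit
6 -> hit
8 -> hit
7 -> hit
6 -> hit
2 -> fault, evict 7, frames [8, 6, 2]
6 -> hit
7 -> fault, evict 8, frames [6, 2, 7]
2 -> hit
7 -> hit
6 -> hit
2 -> hit
Hits: 14.

14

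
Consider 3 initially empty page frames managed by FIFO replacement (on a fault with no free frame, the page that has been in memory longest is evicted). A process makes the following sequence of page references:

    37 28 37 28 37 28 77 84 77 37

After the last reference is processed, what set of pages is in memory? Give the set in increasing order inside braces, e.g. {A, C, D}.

37 -> miss, frames (37)
28 -> miss, frames (37 28)
37 -> hit
28 -> hit
37 -> hit
28 -> hit
77 -> miss, frames (37 28 77)
84 -> miss, evict 37, frames (28 77 84)
77 -> hit
37 -> miss, evict 28, frames (77 84 37)

{37, 77, 84}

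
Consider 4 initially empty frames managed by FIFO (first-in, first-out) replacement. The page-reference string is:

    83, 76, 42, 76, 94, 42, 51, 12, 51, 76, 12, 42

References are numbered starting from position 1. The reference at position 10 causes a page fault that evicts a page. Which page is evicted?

42

pos 1: 83: fault, frames [83]
pos 2: 76: fault, frames [83, 76]
pos 3: 42: fault, frames [83, 76, 42]
pos 4: 76: hit
pos 5: 94: fault, frames [83, 76, 42, 94]
pos 6: 42: hit
pos 7: 51: fault, evict 83, frames [76, 42, 94, 51]
pos 8: 12: fault, evict 76, frames [42, 94, 51, 12]
pos 9: 51: hit
pos 10: 76: fault, evict 42, frames [94, 51, 12, 76]
At position 10, page 42 is evicted.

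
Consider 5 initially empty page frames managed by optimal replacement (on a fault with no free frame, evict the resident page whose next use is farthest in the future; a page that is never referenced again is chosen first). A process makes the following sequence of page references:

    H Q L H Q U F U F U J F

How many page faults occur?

6

H: fault, frames {H}
Q: fault, frames {H,Q}
L: fault, frames {H,Q,L}
H: hit
Q: hit
U: fault, frames {H,Q,L,U}
F: fault, frames {H,Q,L,U,F}
U: hit
F: hit
U: hit
J: fault, evict U, frames {H,Q,L,F,J}
F: hit
Page faults: 6.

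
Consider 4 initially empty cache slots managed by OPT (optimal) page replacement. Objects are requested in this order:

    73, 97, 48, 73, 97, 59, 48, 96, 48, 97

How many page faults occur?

73: miss, frames {73}
97: miss, frames {73,97}
48: miss, frames {73,97,48}
73: hit
97: hit
59: miss, frames {73,97,48,59}
48: hit
96: miss, evict 59, frames {73,97,48,96}
48: hit
97: hit
Page faults: 5.

5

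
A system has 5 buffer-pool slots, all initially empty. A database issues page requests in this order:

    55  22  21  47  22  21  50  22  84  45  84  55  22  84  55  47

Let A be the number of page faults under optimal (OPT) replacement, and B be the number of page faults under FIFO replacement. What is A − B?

-3

Under OPT: F F F F . . F . F F . . . . . . → 7 faults.
Under FIFO: F F F F . . F . F F . F F . . F → 10 faults.
A − B = 7 − 10 = -3.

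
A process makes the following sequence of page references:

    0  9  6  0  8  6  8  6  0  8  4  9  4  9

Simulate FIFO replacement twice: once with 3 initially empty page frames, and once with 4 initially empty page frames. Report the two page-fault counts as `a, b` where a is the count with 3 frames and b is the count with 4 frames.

3 frames: F F F . F . . . F . F F . . → 7 faults.
4 frames: F F F . F . . . . . F . . . → 5 faults.
5 < 7: adding a frame reduced faults, as is typical.

7, 5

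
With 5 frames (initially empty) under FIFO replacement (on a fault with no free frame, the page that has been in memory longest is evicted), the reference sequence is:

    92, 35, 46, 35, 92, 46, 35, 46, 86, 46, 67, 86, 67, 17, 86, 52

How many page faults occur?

92 → fault, frames [92]
35 → fault, frames [92, 35]
46 → fault, frames [92, 35, 46]
35 → hit
92 → hit
46 → hit
35 → hit
46 → hit
86 → fault, frames [92, 35, 46, 86]
46 → hit
67 → fault, frames [92, 35, 46, 86, 67]
86 → hit
67 → hit
17 → fault, evict 92, frames [35, 46, 86, 67, 17]
86 → hit
52 → fault, evict 35, frames [46, 86, 67, 17, 52]
Page faults: 7.

7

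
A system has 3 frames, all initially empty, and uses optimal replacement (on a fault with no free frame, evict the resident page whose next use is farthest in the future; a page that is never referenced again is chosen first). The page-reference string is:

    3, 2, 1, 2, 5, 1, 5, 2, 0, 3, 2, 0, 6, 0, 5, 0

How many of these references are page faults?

3 -> fault, frames {3}
2 -> fault, frames {3,2}
1 -> fault, frames {3,2,1}
2 -> hit
5 -> fault, evict 3, frames {2,1,5}
1 -> hit
5 -> hit
2 -> hit
0 -> fault, evict 1, frames {2,5,0}
3 -> fault, evict 5, frames {2,0,3}
2 -> hit
0 -> hit
6 -> fault, evict 3, frames {2,0,6}
0 -> hit
5 -> fault, evict 6, frames {2,0,5}
0 -> hit
Page faults: 8.

8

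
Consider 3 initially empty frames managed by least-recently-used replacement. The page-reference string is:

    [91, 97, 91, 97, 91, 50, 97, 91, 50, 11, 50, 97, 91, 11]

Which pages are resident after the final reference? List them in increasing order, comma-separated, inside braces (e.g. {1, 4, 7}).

91 -> miss, frames [91]
97 -> miss, frames [91, 97]
91 -> hit
97 -> hit
91 -> hit
50 -> miss, frames [97, 91, 50]
97 -> hit
91 -> hit
50 -> hit
11 -> miss, evict 97, frames [91, 50, 11]
50 -> hit
97 -> miss, evict 91, frames [11, 50, 97]
91 -> miss, evict 11, frames [50, 97, 91]
11 -> miss, evict 50, frames [97, 91, 11]

{11, 91, 97}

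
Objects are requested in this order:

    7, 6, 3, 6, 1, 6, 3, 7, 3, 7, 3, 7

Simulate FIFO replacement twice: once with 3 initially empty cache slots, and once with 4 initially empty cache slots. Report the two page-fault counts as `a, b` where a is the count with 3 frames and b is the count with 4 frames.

3 frames: F F F . F . . F . . . . → 5 faults.
4 frames: F F F . F . . . . . . . → 4 faults.
4 < 5: adding a frame reduced faults, as is typical.

5, 4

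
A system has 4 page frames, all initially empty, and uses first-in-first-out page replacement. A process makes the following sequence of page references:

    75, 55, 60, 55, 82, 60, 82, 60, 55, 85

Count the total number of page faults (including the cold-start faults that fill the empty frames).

5

75 -> fault, frames {75}
55 -> fault, frames {75,55}
60 -> fault, frames {75,55,60}
55 -> hit
82 -> fault, frames {75,55,60,82}
60 -> hit
82 -> hit
60 -> hit
55 -> hit
85 -> fault, evict 75, frames {55,60,82,85}
Page faults: 5.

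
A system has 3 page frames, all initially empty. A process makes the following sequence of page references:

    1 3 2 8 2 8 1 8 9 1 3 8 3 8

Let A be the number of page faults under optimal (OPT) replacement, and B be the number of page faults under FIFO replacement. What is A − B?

Under OPT: F F F F . . . . F . F . . . → 6 faults.
Under FIFO: F F F F . . F . F . F F . . → 8 faults.
A − B = 6 − 8 = -2.

-2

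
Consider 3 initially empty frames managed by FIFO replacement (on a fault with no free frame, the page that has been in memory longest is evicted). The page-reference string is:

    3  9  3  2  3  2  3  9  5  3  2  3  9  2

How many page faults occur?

7

3 -> miss, frames {3}
9 -> miss, frames {3,9}
3 -> hit
2 -> miss, frames {3,9,2}
3 -> hit
2 -> hit
3 -> hit
9 -> hit
5 -> miss, evict 3, frames {9,2,5}
3 -> miss, evict 9, frames {2,5,3}
2 -> hit
3 -> hit
9 -> miss, evict 2, frames {5,3,9}
2 -> miss, evict 5, frames {3,9,2}
Page faults: 7.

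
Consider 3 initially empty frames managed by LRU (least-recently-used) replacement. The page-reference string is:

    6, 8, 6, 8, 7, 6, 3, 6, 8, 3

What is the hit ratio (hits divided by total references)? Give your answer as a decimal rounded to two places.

0.50

6: miss, frames (6)
8: miss, frames (6 8)
6: hit
8: hit
7: miss, frames (6 8 7)
6: hit
3: miss, evict 8, frames (7 6 3)
6: hit
8: miss, evict 7, frames (3 6 8)
3: hit
Hits: 5 of 10 references → 5/10 = 0.5000.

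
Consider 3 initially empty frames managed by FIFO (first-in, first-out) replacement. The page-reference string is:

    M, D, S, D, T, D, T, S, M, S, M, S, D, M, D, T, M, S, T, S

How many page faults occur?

8

M: miss, frames {M}
D: miss, frames {M,D}
S: miss, frames {M,D,S}
D: hit
T: miss, evict M, frames {D,S,T}
D: hit
T: hit
S: hit
M: miss, evict D, frames {S,T,M}
S: hit
M: hit
S: hit
D: miss, evict S, frames {T,M,D}
M: hit
D: hit
T: hit
M: hit
S: miss, evict T, frames {M,D,S}
T: miss, evict M, frames {D,S,T}
S: hit
Page faults: 8.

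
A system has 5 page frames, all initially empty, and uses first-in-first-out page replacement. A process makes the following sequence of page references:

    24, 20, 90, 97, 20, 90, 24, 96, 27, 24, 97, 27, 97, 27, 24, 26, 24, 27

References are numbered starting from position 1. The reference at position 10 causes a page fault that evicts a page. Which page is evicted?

pos 1: 24: fault, frames {24}
pos 2: 20: fault, frames {24,20}
pos 3: 90: fault, frames {24,20,90}
pos 4: 97: fault, frames {24,20,90,97}
pos 5: 20: hit
pos 6: 90: hit
pos 7: 24: hit
pos 8: 96: fault, frames {24,20,90,97,96}
pos 9: 27: fault, evict 24, frames {20,90,97,96,27}
pos 10: 24: fault, evict 20, frames {90,97,96,27,24}
At position 10, page 20 is evicted.

20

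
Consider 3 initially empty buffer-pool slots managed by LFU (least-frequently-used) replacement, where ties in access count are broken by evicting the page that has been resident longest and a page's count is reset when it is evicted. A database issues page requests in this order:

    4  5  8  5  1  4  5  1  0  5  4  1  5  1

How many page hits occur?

7

4 -> fault, frames [4]
5 -> fault, frames [4, 5]
8 -> fault, frames [4, 5, 8]
5 -> hit
1 -> fault, evict 4, frames [5, 8, 1]
4 -> fault, evict 8, frames [5, 1, 4]
5 -> hit
1 -> hit
0 -> fault, evict 4, frames [5, 1, 0]
5 -> hit
4 -> fault, evict 0, frames [5, 1, 4]
1 -> hit
5 -> hit
1 -> hit
Hits: 7.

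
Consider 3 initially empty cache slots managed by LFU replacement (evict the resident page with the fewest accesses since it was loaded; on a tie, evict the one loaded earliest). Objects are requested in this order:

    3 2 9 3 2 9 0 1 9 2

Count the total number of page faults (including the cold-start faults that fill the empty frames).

5

3 → fault, frames {3}
2 → fault, frames {3,2}
9 → fault, frames {3,2,9}
3 → hit
2 → hit
9 → hit
0 → fault, evict 3, frames {2,9,0}
1 → fault, evict 0, frames {2,9,1}
9 → hit
2 → hit
Page faults: 5.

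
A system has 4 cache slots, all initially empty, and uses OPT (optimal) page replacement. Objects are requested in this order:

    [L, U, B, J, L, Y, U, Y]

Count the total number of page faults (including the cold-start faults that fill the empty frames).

L -> miss, frames {L}
U -> miss, frames {L,U}
B -> miss, frames {L,U,B}
J -> miss, frames {L,U,B,J}
L -> hit
Y -> miss, evict J, frames {L,U,B,Y}
U -> hit
Y -> hit
Page faults: 5.

5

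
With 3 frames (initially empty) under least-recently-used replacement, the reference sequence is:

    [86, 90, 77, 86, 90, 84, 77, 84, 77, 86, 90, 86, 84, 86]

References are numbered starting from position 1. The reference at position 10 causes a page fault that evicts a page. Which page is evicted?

90

pos 1: 86 → fault, frames {86}
pos 2: 90 → fault, frames {86,90}
pos 3: 77 → fault, frames {86,90,77}
pos 4: 86 → hit
pos 5: 90 → hit
pos 6: 84 → fault, evict 77, frames {86,90,84}
pos 7: 77 → fault, evict 86, frames {90,84,77}
pos 8: 84 → hit
pos 9: 77 → hit
pos 10: 86 → fault, evict 90, frames {84,77,86}
At position 10, page 90 is evicted.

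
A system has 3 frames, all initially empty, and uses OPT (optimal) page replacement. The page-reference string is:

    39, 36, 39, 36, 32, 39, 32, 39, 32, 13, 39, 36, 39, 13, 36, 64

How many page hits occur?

39: miss, frames {39}
36: miss, frames {39,36}
39: hit
36: hit
32: miss, frames {39,36,32}
39: hit
32: hit
39: hit
32: hit
13: miss, evict 32, frames {39,36,13}
39: hit
36: hit
39: hit
13: hit
36: hit
64: miss, evict 13, frames {39,36,64}
Hits: 11.

11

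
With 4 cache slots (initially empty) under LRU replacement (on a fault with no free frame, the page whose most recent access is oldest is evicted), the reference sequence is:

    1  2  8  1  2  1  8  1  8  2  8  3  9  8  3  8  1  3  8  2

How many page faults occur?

7

1 → fault, frames [1]
2 → fault, frames [1, 2]
8 → fault, frames [1, 2, 8]
1 → hit
2 → hit
1 → hit
8 → hit
1 → hit
8 → hit
2 → hit
8 → hit
3 → fault, frames [1, 2, 8, 3]
9 → fault, evict 1, frames [2, 8, 3, 9]
8 → hit
3 → hit
8 → hit
1 → fault, evict 2, frames [9, 3, 8, 1]
3 → hit
8 → hit
2 → fault, evict 9, frames [1, 3, 8, 2]
Page faults: 7.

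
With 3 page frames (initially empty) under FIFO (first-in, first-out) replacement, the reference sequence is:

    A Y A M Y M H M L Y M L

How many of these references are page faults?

7

A → fault, frames {A}
Y → fault, frames {A,Y}
A → hit
M → fault, frames {A,Y,M}
Y → hit
M → hit
H → fault, evict A, frames {Y,M,H}
M → hit
L → fault, evict Y, frames {M,H,L}
Y → fault, evict M, frames {H,L,Y}
M → fault, evict H, frames {L,Y,M}
L → hit
Page faults: 7.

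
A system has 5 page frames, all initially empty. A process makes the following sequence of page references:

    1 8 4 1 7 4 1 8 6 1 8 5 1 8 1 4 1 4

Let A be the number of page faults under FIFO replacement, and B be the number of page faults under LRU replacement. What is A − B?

Under FIFO: F F F . F . . . F . . F F F . F . . → 9 faults.
Under LRU: F F F . F . . . F . . F . . . . . . → 6 faults.
A − B = 9 − 6 = 3.

3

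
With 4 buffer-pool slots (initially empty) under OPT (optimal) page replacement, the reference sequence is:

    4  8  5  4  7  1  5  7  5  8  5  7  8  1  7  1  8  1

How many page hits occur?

13

4: fault, frames (4)
8: fault, frames (4 8)
5: fault, frames (4 8 5)
4: hit
7: fault, frames (4 8 5 7)
1: fault, evict 4, frames (8 5 7 1)
5: hit
7: hit
5: hit
8: hit
5: hit
7: hit
8: hit
1: hit
7: hit
1: hit
8: hit
1: hit
Hits: 13.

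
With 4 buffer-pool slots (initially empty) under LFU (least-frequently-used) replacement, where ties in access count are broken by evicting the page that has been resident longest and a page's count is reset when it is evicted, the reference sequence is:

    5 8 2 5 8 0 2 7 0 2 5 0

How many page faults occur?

6

5: miss, frames [5]
8: miss, frames [5, 8]
2: miss, frames [5, 8, 2]
5: hit
8: hit
0: miss, frames [5, 8, 2, 0]
2: hit
7: miss, evict 0, frames [5, 8, 2, 7]
0: miss, evict 7, frames [5, 8, 2, 0]
2: hit
5: hit
0: hit
Page faults: 6.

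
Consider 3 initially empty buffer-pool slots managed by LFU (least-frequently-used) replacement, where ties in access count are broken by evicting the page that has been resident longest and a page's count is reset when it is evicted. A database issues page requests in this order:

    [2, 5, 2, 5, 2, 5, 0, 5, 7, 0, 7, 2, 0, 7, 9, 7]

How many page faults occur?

10

2 → miss, frames (2)
5 → miss, frames (2 5)
2 → hit
5 → hit
2 → hit
5 → hit
0 → miss, frames (2 5 0)
5 → hit
7 → miss, evict 0, frames (2 5 7)
0 → miss, evict 7, frames (2 5 0)
7 → miss, evict 0, frames (2 5 7)
2 → hit
0 → miss, evict 7, frames (2 5 0)
7 → miss, evict 0, frames (2 5 7)
9 → miss, evict 7, frames (2 5 9)
7 → miss, evict 9, frames (2 5 7)
Page faults: 10.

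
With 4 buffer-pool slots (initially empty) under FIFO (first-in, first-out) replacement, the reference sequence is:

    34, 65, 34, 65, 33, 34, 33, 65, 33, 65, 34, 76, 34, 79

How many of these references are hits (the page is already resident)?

9

34: fault, frames [34]
65: fault, frames [34, 65]
34: hit
65: hit
33: fault, frames [34, 65, 33]
34: hit
33: hit
65: hit
33: hit
65: hit
34: hit
76: fault, frames [34, 65, 33, 76]
34: hit
79: fault, evict 34, frames [65, 33, 76, 79]
Hits: 9.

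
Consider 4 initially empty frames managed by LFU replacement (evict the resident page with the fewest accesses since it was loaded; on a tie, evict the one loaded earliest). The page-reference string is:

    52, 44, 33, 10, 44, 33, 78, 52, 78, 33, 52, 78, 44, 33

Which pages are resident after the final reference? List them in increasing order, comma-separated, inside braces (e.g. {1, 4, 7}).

52: miss, frames [52]
44: miss, frames [52, 44]
33: miss, frames [52, 44, 33]
10: miss, frames [52, 44, 33, 10]
44: hit
33: hit
78: miss, evict 52, frames [44, 33, 10, 78]
52: miss, evict 10, frames [44, 33, 78, 52]
78: hit
33: hit
52: hit
78: hit
44: hit
33: hit

{33, 44, 52, 78}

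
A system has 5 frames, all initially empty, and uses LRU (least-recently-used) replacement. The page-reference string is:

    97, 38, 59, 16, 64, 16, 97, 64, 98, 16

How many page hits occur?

97 -> miss, frames [97]
38 -> miss, frames [97, 38]
59 -> miss, frames [97, 38, 59]
16 -> miss, frames [97, 38, 59, 16]
64 -> miss, frames [97, 38, 59, 16, 64]
16 -> hit
97 -> hit
64 -> hit
98 -> miss, evict 38, frames [59, 16, 97, 64, 98]
16 -> hit
Hits: 4.

4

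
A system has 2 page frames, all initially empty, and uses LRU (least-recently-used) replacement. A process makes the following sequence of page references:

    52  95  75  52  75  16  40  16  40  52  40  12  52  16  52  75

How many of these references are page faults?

11

52 → fault, frames {52}
95 → fault, frames {52,95}
75 → fault, evict 52, frames {95,75}
52 → fault, evict 95, frames {75,52}
75 → hit
16 → fault, evict 52, frames {75,16}
40 → fault, evict 75, frames {16,40}
16 → hit
40 → hit
52 → fault, evict 16, frames {40,52}
40 → hit
12 → fault, evict 52, frames {40,12}
52 → fault, evict 40, frames {12,52}
16 → fault, evict 12, frames {52,16}
52 → hit
75 → fault, evict 16, frames {52,75}
Page faults: 11.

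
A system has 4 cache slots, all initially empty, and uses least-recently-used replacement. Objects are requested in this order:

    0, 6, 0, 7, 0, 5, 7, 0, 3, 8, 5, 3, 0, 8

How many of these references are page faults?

0 -> fault, frames [0]
6 -> fault, frames [0, 6]
0 -> hit
7 -> fault, frames [6, 0, 7]
0 -> hit
5 -> fault, frames [6, 7, 0, 5]
7 -> hit
0 -> hit
3 -> fault, evict 6, frames [5, 7, 0, 3]
8 -> fault, evict 5, frames [7, 0, 3, 8]
5 -> fault, evict 7, frames [0, 3, 8, 5]
3 -> hit
0 -> hit
8 -> hit
Page faults: 7.

7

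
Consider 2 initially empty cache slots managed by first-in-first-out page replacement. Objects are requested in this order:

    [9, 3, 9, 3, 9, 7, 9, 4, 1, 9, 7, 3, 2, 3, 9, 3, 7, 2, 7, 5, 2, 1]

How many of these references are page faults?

9: fault, frames (9)
3: fault, frames (9 3)
9: hit
3: hit
9: hit
7: fault, evict 9, frames (3 7)
9: fault, evict 3, frames (7 9)
4: fault, evict 7, frames (9 4)
1: fault, evict 9, frames (4 1)
9: fault, evict 4, frames (1 9)
7: fault, evict 1, frames (9 7)
3: fault, evict 9, frames (7 3)
2: fault, evict 7, frames (3 2)
3: hit
9: fault, evict 3, frames (2 9)
3: fault, evict 2, frames (9 3)
7: fault, evict 9, frames (3 7)
2: fault, evict 3, frames (7 2)
7: hit
5: fault, evict 7, frames (2 5)
2: hit
1: fault, evict 2, frames (5 1)
Page faults: 16.

16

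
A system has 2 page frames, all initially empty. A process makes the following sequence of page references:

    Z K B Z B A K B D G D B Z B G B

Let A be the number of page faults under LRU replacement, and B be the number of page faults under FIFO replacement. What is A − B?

Under LRU: F F F F . F F F F F . F F . F . → 12 faults.
Under FIFO: F F F F . F F F F F . F F . F F → 13 faults.
A − B = 12 − 13 = -1.

-1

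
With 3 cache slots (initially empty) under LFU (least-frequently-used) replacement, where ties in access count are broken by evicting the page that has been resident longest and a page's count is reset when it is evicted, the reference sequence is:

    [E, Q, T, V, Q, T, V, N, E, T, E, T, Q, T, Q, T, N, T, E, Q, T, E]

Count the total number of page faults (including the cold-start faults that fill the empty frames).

E: fault, frames {E}
Q: fault, frames {E,Q}
T: fault, frames {E,Q,T}
V: fault, evict E, frames {Q,T,V}
Q: hit
T: hit
V: hit
N: fault, evict Q, frames {T,V,N}
E: fault, evict N, frames {T,V,E}
T: hit
E: hit
T: hit
Q: fault, evict V, frames {T,E,Q}
T: hit
Q: hit
T: hit
N: fault, evict E, frames {T,Q,N}
T: hit
E: fault, evict N, frames {T,Q,E}
Q: hit
T: hit
E: hit
Page faults: 9.

9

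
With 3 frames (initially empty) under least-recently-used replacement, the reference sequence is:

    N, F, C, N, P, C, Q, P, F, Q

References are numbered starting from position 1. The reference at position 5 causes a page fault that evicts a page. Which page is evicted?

pos 1: N: fault, frames {N}
pos 2: F: fault, frames {N,F}
pos 3: C: fault, frames {N,F,C}
pos 4: N: hit
pos 5: P: fault, evict F, frames {C,N,P}
At position 5, page F is evicted.

F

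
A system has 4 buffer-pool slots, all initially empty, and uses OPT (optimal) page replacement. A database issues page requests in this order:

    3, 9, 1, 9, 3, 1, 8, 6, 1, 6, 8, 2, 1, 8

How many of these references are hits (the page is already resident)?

8

3 → miss, frames [3]
9 → miss, frames [3, 9]
1 → miss, frames [3, 9, 1]
9 → hit
3 → hit
1 → hit
8 → miss, frames [3, 9, 1, 8]
6 → miss, evict 9, frames [3, 1, 8, 6]
1 → hit
6 → hit
8 → hit
2 → miss, evict 6, frames [3, 1, 8, 2]
1 → hit
8 → hit
Hits: 8.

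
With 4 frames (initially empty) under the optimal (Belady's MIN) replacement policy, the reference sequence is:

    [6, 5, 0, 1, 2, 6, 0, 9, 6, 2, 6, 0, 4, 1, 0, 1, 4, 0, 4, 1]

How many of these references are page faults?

6 -> miss, frames (6)
5 -> miss, frames (6 5)
0 -> miss, frames (6 5 0)
1 -> miss, frames (6 5 0 1)
2 -> miss, evict 5, frames (6 0 1 2)
6 -> hit
0 -> hit
9 -> miss, evict 1, frames (6 0 2 9)
6 -> hit
2 -> hit
6 -> hit
0 -> hit
4 -> miss, evict 9, frames (6 0 2 4)
1 -> miss, evict 2, frames (6 0 4 1)
0 -> hit
1 -> hit
4 -> hit
0 -> hit
4 -> hit
1 -> hit
Page faults: 8.

8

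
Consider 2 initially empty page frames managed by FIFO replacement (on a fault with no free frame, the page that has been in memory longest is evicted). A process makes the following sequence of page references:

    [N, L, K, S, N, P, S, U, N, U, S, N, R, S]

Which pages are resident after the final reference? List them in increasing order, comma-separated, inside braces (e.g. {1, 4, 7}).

N → miss, frames (N)
L → miss, frames (N L)
K → miss, evict N, frames (L K)
S → miss, evict L, frames (K S)
N → miss, evict K, frames (S N)
P → miss, evict S, frames (N P)
S → miss, evict N, frames (P S)
U → miss, evict P, frames (S U)
N → miss, evict S, frames (U N)
U → hit
S → miss, evict U, frames (N S)
N → hit
R → miss, evict N, frames (S R)
S → hit

{R, S}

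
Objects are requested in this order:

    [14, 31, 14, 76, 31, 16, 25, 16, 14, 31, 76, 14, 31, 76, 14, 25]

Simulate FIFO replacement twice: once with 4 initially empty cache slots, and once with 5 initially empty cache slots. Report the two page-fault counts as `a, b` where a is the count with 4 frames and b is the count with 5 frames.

4 frames: F F . F . F F . F F F . . . . . → 8 faults.
5 frames: F F . F . F F . . . . . . . . . → 5 faults.
5 < 8: adding a frame reduced faults, as is typical.

8, 5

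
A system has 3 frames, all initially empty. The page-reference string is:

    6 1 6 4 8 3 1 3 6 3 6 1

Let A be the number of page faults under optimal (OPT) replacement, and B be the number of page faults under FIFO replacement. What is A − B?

Under OPT: F F . F F F . . . . . . → 5 faults.
Under FIFO: F F . F F F F . F . . . → 7 faults.
A − B = 5 − 7 = -2.

-2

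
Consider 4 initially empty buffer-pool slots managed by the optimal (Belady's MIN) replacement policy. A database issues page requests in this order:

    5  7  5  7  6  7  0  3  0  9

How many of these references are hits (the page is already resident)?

4

5 -> fault, frames (5)
7 -> fault, frames (5 7)
5 -> hit
7 -> hit
6 -> fault, frames (5 7 6)
7 -> hit
0 -> fault, frames (5 7 6 0)
3 -> fault, evict 6, frames (5 7 0 3)
0 -> hit
9 -> fault, evict 3, frames (5 7 0 9)
Hits: 4.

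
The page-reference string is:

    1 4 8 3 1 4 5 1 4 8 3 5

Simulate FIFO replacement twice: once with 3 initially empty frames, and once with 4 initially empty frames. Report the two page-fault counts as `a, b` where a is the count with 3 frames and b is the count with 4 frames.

3 frames: F F F F F F F . . F F . → 9 faults.
4 frames: F F F F . . F F F F F F → 10 faults.
10 > 9: adding a frame increased faults — Belady's anomaly.

9, 10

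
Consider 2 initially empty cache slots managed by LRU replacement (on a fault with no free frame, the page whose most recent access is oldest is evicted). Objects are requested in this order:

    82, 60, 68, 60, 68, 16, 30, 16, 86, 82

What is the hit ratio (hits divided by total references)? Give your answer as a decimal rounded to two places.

0.30

82: fault, frames [82]
60: fault, frames [82, 60]
68: fault, evict 82, frames [60, 68]
60: hit
68: hit
16: fault, evict 60, frames [68, 16]
30: fault, evict 68, frames [16, 30]
16: hit
86: fault, evict 30, frames [16, 86]
82: fault, evict 16, frames [86, 82]
Hits: 3 of 10 references → 3/10 = 0.3000.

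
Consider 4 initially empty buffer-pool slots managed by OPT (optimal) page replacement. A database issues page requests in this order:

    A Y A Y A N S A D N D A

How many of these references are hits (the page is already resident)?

A: miss, frames [A]
Y: miss, frames [A, Y]
A: hit
Y: hit
A: hit
N: miss, frames [A, Y, N]
S: miss, frames [A, Y, N, S]
A: hit
D: miss, evict S, frames [A, Y, N, D]
N: hit
D: hit
A: hit
Hits: 7.

7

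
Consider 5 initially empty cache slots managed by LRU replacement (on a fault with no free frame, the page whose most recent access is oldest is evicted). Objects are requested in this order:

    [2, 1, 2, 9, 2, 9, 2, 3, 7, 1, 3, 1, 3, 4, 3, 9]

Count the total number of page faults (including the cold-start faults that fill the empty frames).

7

2 → fault, frames (2)
1 → fault, frames (2 1)
2 → hit
9 → fault, frames (1 2 9)
2 → hit
9 → hit
2 → hit
3 → fault, frames (1 9 2 3)
7 → fault, frames (1 9 2 3 7)
1 → hit
3 → hit
1 → hit
3 → hit
4 → fault, evict 9, frames (2 7 1 3 4)
3 → hit
9 → fault, evict 2, frames (7 1 4 3 9)
Page faults: 7.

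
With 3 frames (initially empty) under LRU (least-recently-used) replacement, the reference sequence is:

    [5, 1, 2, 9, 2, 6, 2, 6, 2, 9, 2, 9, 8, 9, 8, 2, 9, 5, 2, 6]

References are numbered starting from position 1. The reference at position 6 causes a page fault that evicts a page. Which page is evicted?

1

pos 1: 5 → miss, frames [5]
pos 2: 1 → miss, frames [5, 1]
pos 3: 2 → miss, frames [5, 1, 2]
pos 4: 9 → miss, evict 5, frames [1, 2, 9]
pos 5: 2 → hit
pos 6: 6 → miss, evict 1, frames [9, 2, 6]
At position 6, page 1 is evicted.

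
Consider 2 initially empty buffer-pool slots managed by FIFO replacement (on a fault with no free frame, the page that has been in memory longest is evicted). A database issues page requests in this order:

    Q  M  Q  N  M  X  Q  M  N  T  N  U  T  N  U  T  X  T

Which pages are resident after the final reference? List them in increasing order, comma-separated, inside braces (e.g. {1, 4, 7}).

Q: miss, frames {Q}
M: miss, frames {Q,M}
Q: hit
N: miss, evict Q, frames {M,N}
M: hit
X: miss, evict M, frames {N,X}
Q: miss, evict N, frames {X,Q}
M: miss, evict X, frames {Q,M}
N: miss, evict Q, frames {M,N}
T: miss, evict M, frames {N,T}
N: hit
U: miss, evict N, frames {T,U}
T: hit
N: miss, evict T, frames {U,N}
U: hit
T: miss, evict U, frames {N,T}
X: miss, evict N, frames {T,X}
T: hit

{T, X}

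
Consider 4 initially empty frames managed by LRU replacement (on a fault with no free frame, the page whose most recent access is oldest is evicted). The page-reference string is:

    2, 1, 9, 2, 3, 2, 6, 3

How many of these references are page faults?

2 → fault, frames (2)
1 → fault, frames (2 1)
9 → fault, frames (2 1 9)
2 → hit
3 → fault, frames (1 9 2 3)
2 → hit
6 → fault, evict 1, frames (9 3 2 6)
3 → hit
Page faults: 5.

5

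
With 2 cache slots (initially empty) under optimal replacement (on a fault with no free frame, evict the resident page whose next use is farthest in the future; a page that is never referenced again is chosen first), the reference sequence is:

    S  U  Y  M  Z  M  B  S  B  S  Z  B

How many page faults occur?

8

S -> fault, frames {S}
U -> fault, frames {S,U}
Y -> fault, evict U, frames {S,Y}
M -> fault, evict Y, frames {S,M}
Z -> fault, evict S, frames {M,Z}
M -> hit
B -> fault, evict M, frames {Z,B}
S -> fault, evict Z, frames {B,S}
B -> hit
S -> hit
Z -> fault, evict S, frames {B,Z}
B -> hit
Page faults: 8.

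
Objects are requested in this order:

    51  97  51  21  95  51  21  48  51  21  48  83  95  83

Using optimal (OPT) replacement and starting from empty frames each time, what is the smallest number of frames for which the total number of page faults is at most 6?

f=1: 14 faults
f=2: 9 faults
f=3: 7 faults
f=4: 6 faults
f=5: 6 faults
f=6: 6 faults
Smallest f with faults ≤ 6 is 4.

4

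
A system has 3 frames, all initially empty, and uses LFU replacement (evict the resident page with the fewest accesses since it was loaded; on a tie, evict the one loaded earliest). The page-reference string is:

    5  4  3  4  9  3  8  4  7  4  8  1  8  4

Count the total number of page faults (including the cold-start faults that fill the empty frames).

9

5: miss, frames {5}
4: miss, frames {5,4}
3: miss, frames {5,4,3}
4: hit
9: miss, evict 5, frames {4,3,9}
3: hit
8: miss, evict 9, frames {4,3,8}
4: hit
7: miss, evict 8, frames {4,3,7}
4: hit
8: miss, evict 7, frames {4,3,8}
1: miss, evict 8, frames {4,3,1}
8: miss, evict 1, frames {4,3,8}
4: hit
Page faults: 9.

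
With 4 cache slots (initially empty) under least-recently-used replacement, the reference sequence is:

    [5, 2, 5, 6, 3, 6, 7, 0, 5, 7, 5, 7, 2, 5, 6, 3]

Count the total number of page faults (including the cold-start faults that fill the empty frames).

10

5 → fault, frames (5)
2 → fault, frames (5 2)
5 → hit
6 → fault, frames (2 5 6)
3 → fault, frames (2 5 6 3)
6 → hit
7 → fault, evict 2, frames (5 3 6 7)
0 → fault, evict 5, frames (3 6 7 0)
5 → fault, evict 3, frames (6 7 0 5)
7 → hit
5 → hit
7 → hit
2 → fault, evict 6, frames (0 5 7 2)
5 → hit
6 → fault, evict 0, frames (7 2 5 6)
3 → fault, evict 7, frames (2 5 6 3)
Page faults: 10.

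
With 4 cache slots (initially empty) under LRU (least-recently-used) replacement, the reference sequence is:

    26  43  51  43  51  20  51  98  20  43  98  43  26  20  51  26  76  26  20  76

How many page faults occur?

26 -> fault, frames {26}
43 -> fault, frames {26,43}
51 -> fault, frames {26,43,51}
43 -> hit
51 -> hit
20 -> fault, frames {26,43,51,20}
51 -> hit
98 -> fault, evict 26, frames {43,20,51,98}
20 -> hit
43 -> hit
98 -> hit
43 -> hit
26 -> fault, evict 51, frames {20,98,43,26}
20 -> hit
51 -> fault, evict 98, frames {43,26,20,51}
26 -> hit
76 -> fault, evict 43, frames {20,51,26,76}
26 -> hit
20 -> hit
76 -> hit
Page faults: 8.

8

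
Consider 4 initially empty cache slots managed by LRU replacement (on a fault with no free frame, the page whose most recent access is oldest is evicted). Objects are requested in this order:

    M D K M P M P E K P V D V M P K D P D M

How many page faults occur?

10

M: miss, frames {M}
D: miss, frames {M,D}
K: miss, frames {M,D,K}
M: hit
P: miss, frames {D,K,M,P}
M: hit
P: hit
E: miss, evict D, frames {K,M,P,E}
K: hit
P: hit
V: miss, evict M, frames {E,K,P,V}
D: miss, evict E, frames {K,P,V,D}
V: hit
M: miss, evict K, frames {P,D,V,M}
P: hit
K: miss, evict D, frames {V,M,P,K}
D: miss, evict V, frames {M,P,K,D}
P: hit
D: hit
M: hit
Page faults: 10.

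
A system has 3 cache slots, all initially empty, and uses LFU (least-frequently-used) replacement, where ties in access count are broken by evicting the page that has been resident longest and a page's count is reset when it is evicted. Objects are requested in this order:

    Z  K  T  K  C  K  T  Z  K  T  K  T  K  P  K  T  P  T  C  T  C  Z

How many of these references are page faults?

8

Z -> miss, frames {Z}
K -> miss, frames {Z,K}
T -> miss, frames {Z,K,T}
K -> hit
C -> miss, evict Z, frames {K,T,C}
K -> hit
T -> hit
Z -> miss, evict C, frames {K,T,Z}
K -> hit
T -> hit
K -> hit
T -> hit
K -> hit
P -> miss, evict Z, frames {K,T,P}
K -> hit
T -> hit
P -> hit
T -> hit
C -> miss, evict P, frames {K,T,C}
T -> hit
C -> hit
Z -> miss, evict C, frames {K,T,Z}
Page faults: 8.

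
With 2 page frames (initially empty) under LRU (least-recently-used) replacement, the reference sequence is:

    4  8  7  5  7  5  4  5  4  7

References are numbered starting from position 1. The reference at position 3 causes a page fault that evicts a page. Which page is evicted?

pos 1: 4 → fault, frames [4]
pos 2: 8 → fault, frames [4, 8]
pos 3: 7 → fault, evict 4, frames [8, 7]
At position 3, page 4 is evicted.

4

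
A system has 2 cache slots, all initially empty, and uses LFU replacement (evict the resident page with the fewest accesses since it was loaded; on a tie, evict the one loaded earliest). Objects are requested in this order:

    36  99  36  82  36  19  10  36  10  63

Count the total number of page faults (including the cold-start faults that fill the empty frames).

36 → fault, frames (36)
99 → fault, frames (36 99)
36 → hit
82 → fault, evict 99, frames (36 82)
36 → hit
19 → fault, evict 82, frames (36 19)
10 → fault, evict 19, frames (36 10)
36 → hit
10 → hit
63 → fault, evict 10, frames (36 63)
Page faults: 6.

6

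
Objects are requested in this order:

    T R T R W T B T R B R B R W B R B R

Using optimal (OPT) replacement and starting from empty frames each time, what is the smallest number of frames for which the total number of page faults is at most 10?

2

f=1: 18 faults
f=2: 7 faults
f=3: 5 faults
f=4: 4 faults
Smallest f with faults ≤ 10 is 2.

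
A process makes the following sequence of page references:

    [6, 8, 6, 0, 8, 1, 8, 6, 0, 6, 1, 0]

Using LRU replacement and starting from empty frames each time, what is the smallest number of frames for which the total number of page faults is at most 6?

f=1: 12 faults
f=2: 9 faults
f=3: 7 faults
f=4: 4 faults
Smallest f with faults ≤ 6 is 4.

4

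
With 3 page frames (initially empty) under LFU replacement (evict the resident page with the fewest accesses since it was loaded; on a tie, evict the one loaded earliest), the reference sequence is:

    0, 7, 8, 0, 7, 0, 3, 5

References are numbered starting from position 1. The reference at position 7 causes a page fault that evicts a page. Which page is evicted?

pos 1: 0 -> fault, frames [0]
pos 2: 7 -> fault, frames [0, 7]
pos 3: 8 -> fault, frames [0, 7, 8]
pos 4: 0 -> hit
pos 5: 7 -> hit
pos 6: 0 -> hit
pos 7: 3 -> fault, evict 8, frames [0, 7, 3]
At position 7, page 8 is evicted.

8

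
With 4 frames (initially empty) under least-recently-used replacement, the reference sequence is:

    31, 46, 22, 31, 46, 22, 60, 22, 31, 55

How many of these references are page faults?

5

31 → miss, frames {31}
46 → miss, frames {31,46}
22 → miss, frames {31,46,22}
31 → hit
46 → hit
22 → hit
60 → miss, frames {31,46,22,60}
22 → hit
31 → hit
55 → miss, evict 46, frames {60,22,31,55}
Page faults: 5.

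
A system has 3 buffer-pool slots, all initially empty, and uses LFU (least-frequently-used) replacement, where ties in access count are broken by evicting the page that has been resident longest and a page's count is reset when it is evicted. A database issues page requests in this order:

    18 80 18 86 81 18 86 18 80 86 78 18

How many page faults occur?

6

18 → fault, frames [18]
80 → fault, frames [18, 80]
18 → hit
86 → fault, frames [18, 80, 86]
81 → fault, evict 80, frames [18, 86, 81]
18 → hit
86 → hit
18 → hit
80 → fault, evict 81, frames [18, 86, 80]
86 → hit
78 → fault, evict 80, frames [18, 86, 78]
18 → hit
Page faults: 6.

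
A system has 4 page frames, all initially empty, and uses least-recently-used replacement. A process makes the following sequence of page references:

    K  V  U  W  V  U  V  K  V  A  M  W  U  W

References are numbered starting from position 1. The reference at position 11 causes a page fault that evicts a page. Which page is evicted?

pos 1: K -> fault, frames (K)
pos 2: V -> fault, frames (K V)
pos 3: U -> fault, frames (K V U)
pos 4: W -> fault, frames (K V U W)
pos 5: V -> hit
pos 6: U -> hit
pos 7: V -> hit
pos 8: K -> hit
pos 9: V -> hit
pos 10: A -> fault, evict W, frames (U K V A)
pos 11: M -> fault, evict U, frames (K V A M)
At position 11, page U is evicted.

U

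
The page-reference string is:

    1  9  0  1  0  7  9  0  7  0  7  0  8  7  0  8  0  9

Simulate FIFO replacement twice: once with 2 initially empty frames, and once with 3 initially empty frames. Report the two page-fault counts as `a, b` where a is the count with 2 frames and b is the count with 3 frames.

11, 6

2 frames: F F F F . F F F F . . . F . F . . F → 11 faults.
3 frames: F F F . . F . . . . . . F . . . . F → 6 faults.
6 < 11: adding a frame reduced faults, as is typical.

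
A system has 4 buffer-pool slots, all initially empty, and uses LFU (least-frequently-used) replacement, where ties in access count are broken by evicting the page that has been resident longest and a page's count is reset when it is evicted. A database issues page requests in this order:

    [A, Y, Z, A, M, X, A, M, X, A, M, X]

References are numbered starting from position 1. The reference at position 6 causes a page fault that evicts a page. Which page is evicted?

Y

pos 1: A: fault, frames (A)
pos 2: Y: fault, frames (A Y)
pos 3: Z: fault, frames (A Y Z)
pos 4: A: hit
pos 5: M: fault, frames (A Y Z M)
pos 6: X: fault, evict Y, frames (A Z M X)
At position 6, page Y is evicted.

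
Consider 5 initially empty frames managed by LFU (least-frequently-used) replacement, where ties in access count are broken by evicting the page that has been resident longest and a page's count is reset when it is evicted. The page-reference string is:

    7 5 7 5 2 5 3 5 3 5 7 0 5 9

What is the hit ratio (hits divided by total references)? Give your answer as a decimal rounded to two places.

0.57

7 → fault, frames [7]
5 → fault, frames [7, 5]
7 → hit
5 → hit
2 → fault, frames [7, 5, 2]
5 → hit
3 → fault, frames [7, 5, 2, 3]
5 → hit
3 → hit
5 → hit
7 → hit
0 → fault, frames [7, 5, 2, 3, 0]
5 → hit
9 → fault, evict 2, frames [7, 5, 3, 0, 9]
Hits: 8 of 14 references → 8/14 = 0.5714.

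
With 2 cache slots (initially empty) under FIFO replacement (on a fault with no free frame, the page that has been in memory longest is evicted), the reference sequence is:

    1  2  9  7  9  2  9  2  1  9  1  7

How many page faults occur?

8

1 → fault, frames (1)
2 → fault, frames (1 2)
9 → fault, evict 1, frames (2 9)
7 → fault, evict 2, frames (9 7)
9 → hit
2 → fault, evict 9, frames (7 2)
9 → fault, evict 7, frames (2 9)
2 → hit
1 → fault, evict 2, frames (9 1)
9 → hit
1 → hit
7 → fault, evict 9, frames (1 7)
Page faults: 8.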